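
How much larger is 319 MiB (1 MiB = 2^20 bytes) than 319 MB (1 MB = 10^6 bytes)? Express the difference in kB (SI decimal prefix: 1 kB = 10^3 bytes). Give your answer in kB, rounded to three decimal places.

319 MiB = 319 × 1,048,576 = 334,495,744 bytes
319 MB = 319 × 1,000,000 = 319,000,000 bytes
difference = 15,495,744 bytes
15,495,744 / 1,000 = 15,495.744 kB

15,495.744 kB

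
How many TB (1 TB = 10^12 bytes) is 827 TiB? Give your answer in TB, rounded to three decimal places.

827 TiB = 827 × 2^40 bytes = 909,296,116,170,752 bytes
1 TB = 1,000,000,000,000 bytes
909,296,116,170,752 / 1,000,000,000,000 = 909.296 TB

909.296 TB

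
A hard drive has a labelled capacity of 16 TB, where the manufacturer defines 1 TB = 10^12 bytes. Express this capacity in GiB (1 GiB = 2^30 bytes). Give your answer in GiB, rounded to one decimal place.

16 TB × 1,000,000,000,000 bytes/TB = 16,000,000,000,000 bytes
1 GiB = 1,073,741,824 bytes
16,000,000,000,000 / 1,073,741,824 = 14,901.2 GiB

14,901.2 GiB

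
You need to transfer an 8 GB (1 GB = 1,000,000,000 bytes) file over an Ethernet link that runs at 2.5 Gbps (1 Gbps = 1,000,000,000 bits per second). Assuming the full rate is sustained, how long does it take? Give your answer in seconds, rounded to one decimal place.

8 GB = 8,000,000,000 bytes = 64,000,000,000 bits
2.5 Gbps = 2,500,000,000 bits/s
time = 64,000,000,000 / 2,500,000,000 = 25.6 s

25.6 seconds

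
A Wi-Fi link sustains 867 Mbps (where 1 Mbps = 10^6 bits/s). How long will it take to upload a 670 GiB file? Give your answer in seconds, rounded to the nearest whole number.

670 GiB = 719,407,022,080 bytes = 5,755,256,176,640 bits
867 Mbps = 867,000,000 bits/s
time = 5,755,256,176,640 / 867,000,000 = 6,638 s

6,638 seconds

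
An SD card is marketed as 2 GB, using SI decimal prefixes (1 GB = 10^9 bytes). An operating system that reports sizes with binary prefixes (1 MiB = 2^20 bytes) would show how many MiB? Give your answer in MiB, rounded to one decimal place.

2 GB = 2 × 10^9 bytes = 2,000,000,000 bytes
1 MiB = 2^20 bytes = 1,048,576 bytes
2,000,000,000 / 1,048,576 = 1,907.3 MiB

1,907.3 MiB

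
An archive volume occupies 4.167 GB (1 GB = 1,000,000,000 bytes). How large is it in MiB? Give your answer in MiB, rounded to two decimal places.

3,973.96 MiB

4.167 GB = 4.167 × 10^9 bytes = 4,167,000,000 bytes
1 MiB = 1,048,576 bytes
4,167,000,000 / 1,048,576 = 3,973.96 MiB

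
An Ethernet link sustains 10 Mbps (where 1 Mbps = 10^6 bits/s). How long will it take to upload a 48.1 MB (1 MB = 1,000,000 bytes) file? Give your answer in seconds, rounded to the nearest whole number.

48.1 MB = 48,100,000 bytes = 384,800,000 bits
10 Mbps = 10,000,000 bits/s
time = 384,800,000 / 10,000,000 = 38 s

38 seconds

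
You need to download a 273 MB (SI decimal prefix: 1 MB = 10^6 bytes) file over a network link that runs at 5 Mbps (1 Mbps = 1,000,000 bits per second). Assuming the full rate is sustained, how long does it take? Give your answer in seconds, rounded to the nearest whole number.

273 MB = 273,000,000 bytes = 2,184,000,000 bits
5 Mbps = 5,000,000 bits/s
time = 2,184,000,000 / 5,000,000 = 437 s

437 seconds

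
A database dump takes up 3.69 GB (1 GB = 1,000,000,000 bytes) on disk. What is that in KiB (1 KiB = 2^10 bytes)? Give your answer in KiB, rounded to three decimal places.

3.69 GB × 1,000,000,000 bytes/GB = 3,690,000,000 bytes
1 KiB = 2^10 bytes = 1,024 bytes
3,690,000,000 / 1,024 = 3,603,515.625 KiB

3,603,515.625 KiB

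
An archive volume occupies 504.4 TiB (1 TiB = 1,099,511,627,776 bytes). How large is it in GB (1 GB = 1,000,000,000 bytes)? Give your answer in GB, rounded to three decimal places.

554,593.665 GB

504.4 TiB = 504.4 × 2^40 bytes = 554,593,665,050,214.4 bytes
1 GB = 10^9 bytes = 1,000,000,000 bytes
554,593,665,050,214.4 / 1,000,000,000 = 554,593.665 GB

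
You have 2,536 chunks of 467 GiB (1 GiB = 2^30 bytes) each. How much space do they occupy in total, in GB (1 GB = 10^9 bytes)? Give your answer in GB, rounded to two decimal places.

Total = 2,536 × 467 GiB = 1,184,312 GiB
= 1,184,312 × 1,073,741,824 bytes = 1,271,645,327,065,088 bytes
1 GB = 1,000,000,000 bytes
1,271,645,327,065,088 / 1,000,000,000 = 1,271,645.33 GB

1,271,645.33 GB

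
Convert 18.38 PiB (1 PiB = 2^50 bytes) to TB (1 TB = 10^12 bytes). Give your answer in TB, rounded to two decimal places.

20,694.04 TB

18.38 PiB = 18.38 × 2^50 bytes = 20,694,040,287,767,429.12 bytes
1 TB = 1,000,000,000,000 bytes
20,694,040,287,767,429.12 / 1,000,000,000,000 = 20,694.04 TB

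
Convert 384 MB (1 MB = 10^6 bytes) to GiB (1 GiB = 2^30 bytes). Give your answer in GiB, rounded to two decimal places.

384 MB = 384 × 10^6 bytes = 384,000,000 bytes
1 GiB = 2^30 bytes = 1,073,741,824 bytes
384,000,000 / 1,073,741,824 = 0.36 GiB

0.36 GiB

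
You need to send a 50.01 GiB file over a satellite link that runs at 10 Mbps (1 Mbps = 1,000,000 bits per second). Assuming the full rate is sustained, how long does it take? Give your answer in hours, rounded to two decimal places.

50.01 GiB = 53,697,828,618.24 bytes = 429,582,628,945.92 bits
10 Mbps = 10,000,000 bits/s
time = 429,582,628,945.92 / 10,000,000 = 42,958.2629 s
42,958.2629 s / 3600 = 11.93 hours

11.93 hours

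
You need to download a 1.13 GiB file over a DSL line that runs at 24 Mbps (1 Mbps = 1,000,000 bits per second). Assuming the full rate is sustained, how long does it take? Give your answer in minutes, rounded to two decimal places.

1.13 GiB = 1,213,328,261.12 bytes = 9,706,626,088.96 bits
24 Mbps = 24,000,000 bits/s
time = 9,706,626,088.96 / 24,000,000 = 404.443 s
404.443 s / 60 = 6.74 minutes

6.74 minutes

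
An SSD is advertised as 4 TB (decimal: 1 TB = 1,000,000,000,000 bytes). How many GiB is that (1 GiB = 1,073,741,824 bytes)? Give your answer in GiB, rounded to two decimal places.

4 TB = 4 × 10^12 bytes = 4,000,000,000,000 bytes
1 GiB = 2^30 bytes = 1,073,741,824 bytes
4,000,000,000,000 / 1,073,741,824 = 3,725.29 GiB

3,725.29 GiB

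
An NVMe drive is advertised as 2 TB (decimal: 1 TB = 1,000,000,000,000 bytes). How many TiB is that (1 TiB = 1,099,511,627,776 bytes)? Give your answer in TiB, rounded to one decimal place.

1.8 TiB

2 TB × 1,000,000,000,000 bytes/TB = 2,000,000,000,000 bytes
1 TiB = 2^40 bytes = 1,099,511,627,776 bytes
2,000,000,000,000 / 1,099,511,627,776 = 1.8 TiB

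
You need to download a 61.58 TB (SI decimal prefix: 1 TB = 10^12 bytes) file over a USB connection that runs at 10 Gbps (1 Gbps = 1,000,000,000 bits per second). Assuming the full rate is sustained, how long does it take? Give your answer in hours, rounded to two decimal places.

61.58 TB = 61,580,000,000,000 bytes = 492,640,000,000,000 bits
10 Gbps = 10,000,000,000 bits/s
time = 492,640,000,000,000 / 10,000,000,000 = 49,264.0000 s
49,264.0000 s / 3600 = 13.68 hours

13.68 hours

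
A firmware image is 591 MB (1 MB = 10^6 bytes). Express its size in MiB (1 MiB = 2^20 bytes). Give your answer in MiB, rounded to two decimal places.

563.62 MiB

591 MB = 591 × 10^6 bytes = 591,000,000 bytes
1 MiB = 2^20 bytes = 1,048,576 bytes
591,000,000 / 1,048,576 = 563.62 MiB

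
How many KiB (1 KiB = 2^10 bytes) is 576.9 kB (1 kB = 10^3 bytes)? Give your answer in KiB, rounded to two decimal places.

576.9 kB × 1,000 bytes/kB = 576,900 bytes
1 KiB = 1,024 bytes
576,900 / 1,024 = 563.38 KiB

563.38 KiB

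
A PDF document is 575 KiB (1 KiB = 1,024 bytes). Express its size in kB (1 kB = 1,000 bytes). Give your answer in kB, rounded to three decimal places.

588.800 kB

575 KiB = 575 × 2^10 bytes = 588,800 bytes
1 kB = 1,000 bytes
588,800 / 1,000 = 588.800 kB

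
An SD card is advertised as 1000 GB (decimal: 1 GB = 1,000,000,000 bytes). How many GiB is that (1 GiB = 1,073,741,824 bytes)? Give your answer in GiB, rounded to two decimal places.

1000 GB × 1,000,000,000 bytes/GB = 1,000,000,000,000 bytes
1 GiB = 1,073,741,824 bytes
1,000,000,000,000 / 1,073,741,824 = 931.32 GiB

931.32 GiB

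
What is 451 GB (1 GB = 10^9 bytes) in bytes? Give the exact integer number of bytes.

451 × 1,000,000,000 = 451,000,000,000 bytes

451,000,000,000 bytes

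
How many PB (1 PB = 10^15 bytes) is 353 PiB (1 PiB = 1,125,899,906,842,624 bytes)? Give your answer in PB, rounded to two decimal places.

353 PiB = 353 × 2^50 bytes = 397,442,667,115,446,272 bytes
1 PB = 1,000,000,000,000,000 bytes
397,442,667,115,446,272 / 1,000,000,000,000,000 = 397.44 PB

397.44 PB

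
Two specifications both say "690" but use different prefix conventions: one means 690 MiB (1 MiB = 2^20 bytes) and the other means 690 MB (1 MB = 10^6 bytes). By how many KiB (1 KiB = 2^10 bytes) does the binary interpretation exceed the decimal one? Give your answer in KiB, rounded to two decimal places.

32,731.88 KiB

690 MiB = 690 × 1,048,576 = 723,517,440 bytes
690 MB = 690 × 1,000,000 = 690,000,000 bytes
difference = 33,517,440 bytes
33,517,440 / 1,024 = 32,731.88 KiB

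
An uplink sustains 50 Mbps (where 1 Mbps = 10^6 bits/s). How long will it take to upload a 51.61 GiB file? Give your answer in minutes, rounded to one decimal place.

147.8 minutes

51.61 GiB = 55,415,815,536.64 bytes = 443,326,524,293.12 bits
50 Mbps = 50,000,000 bits/s
time = 443,326,524,293.12 / 50,000,000 = 8,866.53 s
8,866.53 s / 60 = 147.8 minutes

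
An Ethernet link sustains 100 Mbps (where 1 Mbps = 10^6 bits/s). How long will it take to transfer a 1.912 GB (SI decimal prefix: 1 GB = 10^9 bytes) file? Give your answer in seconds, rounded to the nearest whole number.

153 seconds

1.912 GB = 1,912,000,000 bytes = 15,296,000,000 bits
100 Mbps = 100,000,000 bits/s
time = 15,296,000,000 / 100,000,000 = 153 s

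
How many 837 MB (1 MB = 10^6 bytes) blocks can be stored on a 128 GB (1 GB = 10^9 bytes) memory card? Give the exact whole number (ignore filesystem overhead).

152

Capacity: 128 GB = 128,000,000,000 bytes
Per item: 837 MB = 837,000,000 bytes
⌊128,000,000,000 / 837,000,000⌋ = 152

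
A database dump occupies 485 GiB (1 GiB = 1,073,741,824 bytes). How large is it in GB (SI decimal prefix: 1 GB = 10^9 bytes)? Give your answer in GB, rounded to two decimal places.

520.76 GB

485 GiB = 485 × 2^30 bytes = 520,764,784,640 bytes
1 GB = 1,000,000,000 bytes
520,764,784,640 / 1,000,000,000 = 520.76 GB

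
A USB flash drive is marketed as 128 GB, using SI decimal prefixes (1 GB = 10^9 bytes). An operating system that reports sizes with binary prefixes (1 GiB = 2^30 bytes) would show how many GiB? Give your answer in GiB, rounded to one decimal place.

128 GB = 128 × 10^9 bytes = 128,000,000,000 bytes
1 GiB = 2^30 bytes = 1,073,741,824 bytes
128,000,000,000 / 1,073,741,824 = 119.2 GiB

119.2 GiB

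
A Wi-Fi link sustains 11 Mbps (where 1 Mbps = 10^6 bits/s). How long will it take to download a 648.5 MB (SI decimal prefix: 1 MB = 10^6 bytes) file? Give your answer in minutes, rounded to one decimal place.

7.9 minutes

648.5 MB = 648,500,000 bytes = 5,188,000,000 bits
11 Mbps = 11,000,000 bits/s
time = 5,188,000,000 / 11,000,000 = 471.64 s
471.64 s / 60 = 7.9 minutes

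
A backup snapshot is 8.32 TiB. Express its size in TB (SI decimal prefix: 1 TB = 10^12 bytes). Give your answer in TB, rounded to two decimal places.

9.15 TB

8.32 TiB × 1,099,511,627,776 bytes/TiB = 9,147,936,743,096.32 bytes
1 TB = 10^12 bytes = 1,000,000,000,000 bytes
9,147,936,743,096.32 / 1,000,000,000,000 = 9.15 TB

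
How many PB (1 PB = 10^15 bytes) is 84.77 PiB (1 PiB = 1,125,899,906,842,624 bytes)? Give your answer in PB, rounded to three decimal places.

95.443 PB

84.77 PiB × 1,125,899,906,842,624 bytes/PiB = 95,442,535,103,049,236.48 bytes
1 PB = 10^15 bytes = 1,000,000,000,000,000 bytes
95,442,535,103,049,236.48 / 1,000,000,000,000,000 = 95.443 PB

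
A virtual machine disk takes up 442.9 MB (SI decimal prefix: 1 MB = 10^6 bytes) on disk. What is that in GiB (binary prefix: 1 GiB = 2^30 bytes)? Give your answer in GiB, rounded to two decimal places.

442.9 MB = 442.9 × 10^6 bytes = 442,900,000 bytes
1 GiB = 1,073,741,824 bytes
442,900,000 / 1,073,741,824 = 0.41 GiB

0.41 GiB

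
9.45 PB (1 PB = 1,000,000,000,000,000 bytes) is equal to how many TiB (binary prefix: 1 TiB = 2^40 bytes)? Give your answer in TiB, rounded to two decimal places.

8,594.72 TiB

9.45 PB × 1,000,000,000,000,000 bytes/PB = 9,450,000,000,000,000 bytes
1 TiB = 1,099,511,627,776 bytes
9,450,000,000,000,000 / 1,099,511,627,776 = 8,594.72 TiB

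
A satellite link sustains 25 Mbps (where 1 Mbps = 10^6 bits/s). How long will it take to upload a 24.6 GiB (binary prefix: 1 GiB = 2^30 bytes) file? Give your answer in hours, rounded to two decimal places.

24.6 GiB = 26,414,048,870.4 bytes = 211,312,390,963.2 bits
25 Mbps = 25,000,000 bits/s
time = 211,312,390,963.2 / 25,000,000 = 8,452.4956 s
8,452.4956 s / 3600 = 2.35 hours

2.35 hours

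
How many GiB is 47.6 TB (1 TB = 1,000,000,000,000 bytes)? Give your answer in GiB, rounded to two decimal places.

47.6 TB × 1,000,000,000,000 bytes/TB = 47,600,000,000,000 bytes
1 GiB = 2^30 bytes = 1,073,741,824 bytes
47,600,000,000,000 / 1,073,741,824 = 44,330.95 GiB

44,330.95 GiB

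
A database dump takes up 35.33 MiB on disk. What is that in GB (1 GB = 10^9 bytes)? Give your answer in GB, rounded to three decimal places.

35.33 MiB = 35.33 × 2^20 bytes = 37,046,190.08 bytes
1 GB = 1,000,000,000 bytes
37,046,190.08 / 1,000,000,000 = 0.037 GB

0.037 GB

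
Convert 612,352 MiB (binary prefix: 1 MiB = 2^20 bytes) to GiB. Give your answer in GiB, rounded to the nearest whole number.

598 GiB

612,352 MiB × 1,048,576 bytes/MiB = 642,097,610,752 bytes
1 GiB = 2^30 bytes = 1,073,741,824 bytes
642,097,610,752 / 1,073,741,824 = 598 GiB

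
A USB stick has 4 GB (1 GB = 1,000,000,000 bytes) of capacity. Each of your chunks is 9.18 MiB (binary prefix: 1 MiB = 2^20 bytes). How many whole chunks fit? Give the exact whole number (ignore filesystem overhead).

Capacity: 4 GB = 4,000,000,000 bytes
Per item: 9.18 MiB = 9,625,927.68 bytes
⌊4,000,000,000 / 9,625,927.68⌋ = 415

415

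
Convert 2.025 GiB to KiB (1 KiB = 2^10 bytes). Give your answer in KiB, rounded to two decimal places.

2.025 GiB = 2.025 × 2^30 bytes = 2,174,327,193.6 bytes
1 KiB = 2^10 bytes = 1,024 bytes
2,174,327,193.6 / 1,024 = 2,123,366.40 KiB

2,123,366.40 KiB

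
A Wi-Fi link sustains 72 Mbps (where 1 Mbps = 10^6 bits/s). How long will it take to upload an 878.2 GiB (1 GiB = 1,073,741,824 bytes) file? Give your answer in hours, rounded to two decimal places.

29.10 hours

878.2 GiB = 942,960,069,836.8 bytes = 7,543,680,558,694.4 bits
72 Mbps = 72,000,000 bits/s
time = 7,543,680,558,694.4 / 72,000,000 = 104,773.3411 s
104,773.3411 s / 3600 = 29.10 hours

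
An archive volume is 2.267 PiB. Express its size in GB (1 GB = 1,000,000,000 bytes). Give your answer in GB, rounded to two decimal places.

2,552,415.09 GB

2.267 PiB = 2.267 × 2^50 bytes = 2,552,415,088,812,228.608 bytes
1 GB = 1,000,000,000 bytes
2,552,415,088,812,228.608 / 1,000,000,000 = 2,552,415.09 GB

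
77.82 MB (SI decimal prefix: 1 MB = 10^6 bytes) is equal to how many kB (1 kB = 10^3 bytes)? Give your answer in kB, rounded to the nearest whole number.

77,820 kB

77.82 MB × 1,000,000 bytes/MB = 77,820,000 bytes
1 kB = 10^3 bytes = 1,000 bytes
77,820,000 / 1,000 = 77,820 kB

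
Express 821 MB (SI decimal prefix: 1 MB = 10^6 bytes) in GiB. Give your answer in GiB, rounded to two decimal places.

821 MB = 821 × 10^6 bytes = 821,000,000 bytes
1 GiB = 1,073,741,824 bytes
821,000,000 / 1,073,741,824 = 0.76 GiB

0.76 GiB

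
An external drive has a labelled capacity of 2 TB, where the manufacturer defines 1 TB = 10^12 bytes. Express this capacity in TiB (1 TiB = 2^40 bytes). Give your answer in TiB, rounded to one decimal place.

2 TB × 1,000,000,000,000 bytes/TB = 2,000,000,000,000 bytes
1 TiB = 2^40 bytes = 1,099,511,627,776 bytes
2,000,000,000,000 / 1,099,511,627,776 = 1.8 TiB

1.8 TiB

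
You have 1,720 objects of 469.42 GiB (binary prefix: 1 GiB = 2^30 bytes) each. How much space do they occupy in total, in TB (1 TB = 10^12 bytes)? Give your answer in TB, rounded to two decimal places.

866.94 TB

Total = 1,720 × 469.42 GiB = 807402.4 GiB
= 807402.4 × 1,073,741,824 bytes = 866,941,725,677,977.6 bytes
1 TB = 1,000,000,000,000 bytes
866,941,725,677,977.6 / 1,000,000,000,000 = 866.94 TB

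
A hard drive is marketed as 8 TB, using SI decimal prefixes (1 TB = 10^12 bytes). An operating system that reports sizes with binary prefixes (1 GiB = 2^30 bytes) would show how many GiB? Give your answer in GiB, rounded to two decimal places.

7,450.58 GiB

8 TB = 8 × 10^12 bytes = 8,000,000,000,000 bytes
1 GiB = 1,073,741,824 bytes
8,000,000,000,000 / 1,073,741,824 = 7,450.58 GiB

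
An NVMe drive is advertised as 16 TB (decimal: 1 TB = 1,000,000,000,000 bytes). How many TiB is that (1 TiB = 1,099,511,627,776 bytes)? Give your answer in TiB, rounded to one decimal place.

16 TB = 16 × 10^12 bytes = 16,000,000,000,000 bytes
1 TiB = 2^40 bytes = 1,099,511,627,776 bytes
16,000,000,000,000 / 1,099,511,627,776 = 14.6 TiB

14.6 TiB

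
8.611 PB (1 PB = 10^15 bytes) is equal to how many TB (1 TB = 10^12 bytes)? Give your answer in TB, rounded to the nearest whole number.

8,611 TB

8.611 PB = 8.611 × 10^15 bytes = 8,611,000,000,000,000 bytes
1 TB = 10^12 bytes = 1,000,000,000,000 bytes
8,611,000,000,000,000 / 1,000,000,000,000 = 8,611 TB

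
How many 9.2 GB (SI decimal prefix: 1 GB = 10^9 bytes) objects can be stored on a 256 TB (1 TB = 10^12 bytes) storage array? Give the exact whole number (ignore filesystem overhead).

27,826

Capacity: 256 TB = 256,000,000,000,000 bytes
Per item: 9.2 GB = 9,200,000,000 bytes
⌊256,000,000,000,000 / 9,200,000,000⌋ = 27,826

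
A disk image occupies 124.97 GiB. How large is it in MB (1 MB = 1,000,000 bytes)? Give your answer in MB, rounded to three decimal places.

134,185.516 MB

124.97 GiB = 124.97 × 2^30 bytes = 134,185,515,745.28 bytes
1 MB = 1,000,000 bytes
134,185,515,745.28 / 1,000,000 = 134,185.516 MB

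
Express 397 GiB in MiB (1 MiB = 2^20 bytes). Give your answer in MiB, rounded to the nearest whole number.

397 GiB × 1,073,741,824 bytes/GiB = 426,275,504,128 bytes
1 MiB = 1,048,576 bytes
426,275,504,128 / 1,048,576 = 406,528 MiB

406,528 MiB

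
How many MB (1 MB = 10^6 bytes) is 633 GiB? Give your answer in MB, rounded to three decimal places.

633 GiB = 633 × 2^30 bytes = 679,678,574,592 bytes
1 MB = 1,000,000 bytes
679,678,574,592 / 1,000,000 = 679,678.575 MB

679,678.575 MB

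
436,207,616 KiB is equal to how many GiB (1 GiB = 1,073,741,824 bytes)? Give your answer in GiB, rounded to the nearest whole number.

416 GiB

436,207,616 KiB = 436,207,616 × 2^10 bytes = 446,676,598,784 bytes
1 GiB = 2^30 bytes = 1,073,741,824 bytes
446,676,598,784 / 1,073,741,824 = 416 GiB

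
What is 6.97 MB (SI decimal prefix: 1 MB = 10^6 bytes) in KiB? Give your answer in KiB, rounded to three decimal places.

6.97 MB = 6.97 × 10^6 bytes = 6,970,000 bytes
1 KiB = 2^10 bytes = 1,024 bytes
6,970,000 / 1,024 = 6,806.641 KiB

6,806.641 KiB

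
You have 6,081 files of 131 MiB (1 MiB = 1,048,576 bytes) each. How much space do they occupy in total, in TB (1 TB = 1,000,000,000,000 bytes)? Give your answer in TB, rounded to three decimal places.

Total = 6,081 × 131 MiB = 796,611 MiB
= 796,611 × 1,048,576 bytes = 835,307,175,936 bytes
1 TB = 1,000,000,000,000 bytes
835,307,175,936 / 1,000,000,000,000 = 0.835 TB

0.835 TB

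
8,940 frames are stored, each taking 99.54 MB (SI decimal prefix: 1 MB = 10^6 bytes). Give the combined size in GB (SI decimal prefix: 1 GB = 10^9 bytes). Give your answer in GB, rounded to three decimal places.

889.888 GB

Total = 8,940 × 99.54 MB = 889887.6 MB
= 889887.6 × 1,000,000 bytes = 889,887,600,000 bytes
1 GB = 1,000,000,000 bytes
889,887,600,000 / 1,000,000,000 = 889.888 GB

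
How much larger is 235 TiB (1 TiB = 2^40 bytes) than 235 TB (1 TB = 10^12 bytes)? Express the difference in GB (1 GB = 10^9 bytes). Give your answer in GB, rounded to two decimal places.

23,385.23 GB

235 TiB = 235 × 1,099,511,627,776 = 258,385,232,527,360 bytes
235 TB = 235 × 1,000,000,000,000 = 235,000,000,000,000 bytes
difference = 23,385,232,527,360 bytes
23,385,232,527,360 / 1,000,000,000 = 23,385.23 GB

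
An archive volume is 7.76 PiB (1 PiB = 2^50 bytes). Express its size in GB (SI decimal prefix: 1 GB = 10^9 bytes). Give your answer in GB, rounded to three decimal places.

7.76 PiB = 7.76 × 2^50 bytes = 8,736,983,277,098,762.24 bytes
1 GB = 10^9 bytes = 1,000,000,000 bytes
8,736,983,277,098,762.24 / 1,000,000,000 = 8,736,983.277 GB

8,736,983.277 GB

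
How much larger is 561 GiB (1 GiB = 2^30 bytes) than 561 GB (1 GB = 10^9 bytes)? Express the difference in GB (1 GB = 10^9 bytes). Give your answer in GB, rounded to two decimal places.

561 GiB = 561 × 1,073,741,824 = 602,369,163,264 bytes
561 GB = 561 × 1,000,000,000 = 561,000,000,000 bytes
difference = 41,369,163,264 bytes
41,369,163,264 / 1,000,000,000 = 41.37 GB

41.37 GB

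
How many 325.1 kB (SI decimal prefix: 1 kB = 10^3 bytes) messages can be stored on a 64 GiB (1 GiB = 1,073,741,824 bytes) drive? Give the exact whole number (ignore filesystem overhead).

211,379

Capacity: 64 GiB = 68,719,476,736 bytes
Per item: 325.1 kB = 325,100 bytes
⌊68,719,476,736 / 325,100⌋ = 211,379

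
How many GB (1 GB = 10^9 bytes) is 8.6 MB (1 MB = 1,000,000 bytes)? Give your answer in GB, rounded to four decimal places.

0.0086 GB

8.6 MB = 8.6 × 10^6 bytes = 8,600,000 bytes
1 GB = 1,000,000,000 bytes
8,600,000 / 1,000,000,000 = 0.0086 GB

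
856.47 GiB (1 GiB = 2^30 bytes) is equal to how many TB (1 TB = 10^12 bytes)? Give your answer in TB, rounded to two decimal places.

0.92 TB

856.47 GiB = 856.47 × 2^30 bytes = 919,627,660,001.28 bytes
1 TB = 1,000,000,000,000 bytes
919,627,660,001.28 / 1,000,000,000,000 = 0.92 TB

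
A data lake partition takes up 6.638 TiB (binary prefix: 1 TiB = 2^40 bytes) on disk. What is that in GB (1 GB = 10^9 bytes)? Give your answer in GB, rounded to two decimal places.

6.638 TiB = 6.638 × 2^40 bytes = 7,298,558,185,177.088 bytes
1 GB = 10^9 bytes = 1,000,000,000 bytes
7,298,558,185,177.088 / 1,000,000,000 = 7,298.56 GB

7,298.56 GB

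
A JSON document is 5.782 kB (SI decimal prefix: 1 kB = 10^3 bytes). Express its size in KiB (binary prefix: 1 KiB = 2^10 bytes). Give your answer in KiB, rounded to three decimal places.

5.782 kB = 5.782 × 10^3 bytes = 5,782 bytes
1 KiB = 1,024 bytes
5,782 / 1,024 = 5.646 KiB

5.646 KiB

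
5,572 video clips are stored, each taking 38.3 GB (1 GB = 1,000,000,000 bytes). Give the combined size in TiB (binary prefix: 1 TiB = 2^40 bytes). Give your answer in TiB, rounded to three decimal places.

Total = 5,572 × 38.3 GB = 213407.6 GB
= 213407.6 × 1,000,000,000 bytes = 213,407,600,000,000 bytes
1 TiB = 1,099,511,627,776 bytes
213,407,600,000,000 / 1,099,511,627,776 = 194.093 TiB

194.093 TiB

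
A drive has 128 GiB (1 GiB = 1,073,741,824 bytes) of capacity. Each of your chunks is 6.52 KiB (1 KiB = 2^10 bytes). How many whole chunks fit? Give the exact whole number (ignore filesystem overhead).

20,585,541

Capacity: 128 GiB = 137,438,953,472 bytes
Per item: 6.52 KiB = 6,676.48 bytes
⌊137,438,953,472 / 6,676.48⌋ = 20,585,541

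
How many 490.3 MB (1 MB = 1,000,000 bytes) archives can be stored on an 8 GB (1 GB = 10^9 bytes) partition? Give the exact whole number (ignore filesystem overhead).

Capacity: 8 GB = 8,000,000,000 bytes
Per item: 490.3 MB = 490,300,000 bytes
⌊8,000,000,000 / 490,300,000⌋ = 16

16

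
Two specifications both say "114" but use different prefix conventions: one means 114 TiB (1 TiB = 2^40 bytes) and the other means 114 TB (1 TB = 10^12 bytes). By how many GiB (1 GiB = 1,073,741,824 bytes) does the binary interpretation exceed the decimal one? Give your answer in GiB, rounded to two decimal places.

10,565.23 GiB

114 TiB = 114 × 1,099,511,627,776 = 125,344,325,566,464 bytes
114 TB = 114 × 1,000,000,000,000 = 114,000,000,000,000 bytes
difference = 11,344,325,566,464 bytes
11,344,325,566,464 / 1,073,741,824 = 10,565.23 GiB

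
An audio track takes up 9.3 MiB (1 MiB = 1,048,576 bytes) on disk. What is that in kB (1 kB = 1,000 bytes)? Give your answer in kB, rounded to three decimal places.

9.3 MiB = 9.3 × 2^20 bytes = 9,751,756.8 bytes
1 kB = 10^3 bytes = 1,000 bytes
9,751,756.8 / 1,000 = 9,751.757 kB

9,751.757 kB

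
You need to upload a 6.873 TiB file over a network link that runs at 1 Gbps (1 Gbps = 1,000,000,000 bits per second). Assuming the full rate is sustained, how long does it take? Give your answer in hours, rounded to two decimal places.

6.873 TiB = 7,556,943,417,704.448 bytes = 60,455,547,341,635.584 bits
1 Gbps = 1,000,000,000 bits/s
time = 60,455,547,341,635.584 / 1,000,000,000 = 60,455.5473 s
60,455.5473 s / 3600 = 16.79 hours

16.79 hours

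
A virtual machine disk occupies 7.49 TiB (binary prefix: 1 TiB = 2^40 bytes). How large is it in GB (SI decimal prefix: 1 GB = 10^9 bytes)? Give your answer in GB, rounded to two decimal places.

7.49 TiB = 7.49 × 2^40 bytes = 8,235,342,092,042.24 bytes
1 GB = 10^9 bytes = 1,000,000,000 bytes
8,235,342,092,042.24 / 1,000,000,000 = 8,235.34 GB

8,235.34 GB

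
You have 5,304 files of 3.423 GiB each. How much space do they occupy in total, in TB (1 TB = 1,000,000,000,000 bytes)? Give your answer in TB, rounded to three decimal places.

19.494 TB

Total = 5,304 × 3.423 GiB = 18155.592 GiB
= 18155.592 × 1,073,741,824 bytes = 19,494,418,469,879.808 bytes
1 TB = 1,000,000,000,000 bytes
19,494,418,469,879.808 / 1,000,000,000,000 = 19.494 TB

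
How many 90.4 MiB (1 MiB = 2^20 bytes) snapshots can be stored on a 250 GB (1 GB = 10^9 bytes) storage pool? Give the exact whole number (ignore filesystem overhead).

Capacity: 250 GB = 250,000,000,000 bytes
Per item: 90.4 MiB = 94,791,270.4 bytes
⌊250,000,000,000 / 94,791,270.4⌋ = 2,637

2,637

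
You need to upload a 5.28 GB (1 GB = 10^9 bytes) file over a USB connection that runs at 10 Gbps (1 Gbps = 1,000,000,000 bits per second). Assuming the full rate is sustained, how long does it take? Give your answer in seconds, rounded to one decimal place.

5.28 GB = 5,280,000,000 bytes = 42,240,000,000 bits
10 Gbps = 10,000,000,000 bits/s
time = 42,240,000,000 / 10,000,000,000 = 4.2 s

4.2 seconds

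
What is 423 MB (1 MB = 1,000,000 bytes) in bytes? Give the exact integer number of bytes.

423 × 1,000,000 = 423,000,000 bytes

423,000,000 bytes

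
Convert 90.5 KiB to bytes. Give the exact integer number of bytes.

92,672 bytes

90.5 × 1,024 = 92,672 bytes  (1 KiB = 2^10 bytes)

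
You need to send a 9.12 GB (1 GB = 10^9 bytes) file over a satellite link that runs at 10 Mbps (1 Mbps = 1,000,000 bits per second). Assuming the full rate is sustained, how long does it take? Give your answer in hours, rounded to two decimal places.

2.03 hours

9.12 GB = 9,120,000,000 bytes = 72,960,000,000 bits
10 Mbps = 10,000,000 bits/s
time = 72,960,000,000 / 10,000,000 = 7,296.0000 s
7,296.0000 s / 3600 = 2.03 hours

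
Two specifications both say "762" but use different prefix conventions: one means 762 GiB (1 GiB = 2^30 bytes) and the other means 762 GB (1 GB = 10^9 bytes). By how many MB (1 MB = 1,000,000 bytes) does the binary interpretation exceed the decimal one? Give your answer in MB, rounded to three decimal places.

762 GiB = 762 × 1,073,741,824 = 818,191,269,888 bytes
762 GB = 762 × 1,000,000,000 = 762,000,000,000 bytes
difference = 56,191,269,888 bytes
56,191,269,888 / 1,000,000 = 56,191.270 MB

56,191.270 MB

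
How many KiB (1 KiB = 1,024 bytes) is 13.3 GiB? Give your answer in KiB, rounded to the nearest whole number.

13.3 GiB × 1,073,741,824 bytes/GiB = 14,280,766,259.2 bytes
1 KiB = 2^10 bytes = 1,024 bytes
14,280,766,259.2 / 1,024 = 13,946,061 KiB

13,946,061 KiB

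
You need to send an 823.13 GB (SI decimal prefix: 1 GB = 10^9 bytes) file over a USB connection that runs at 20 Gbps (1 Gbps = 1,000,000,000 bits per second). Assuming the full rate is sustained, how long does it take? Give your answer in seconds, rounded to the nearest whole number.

823.13 GB = 823,130,000,000 bytes = 6,585,040,000,000 bits
20 Gbps = 20,000,000,000 bits/s
time = 6,585,040,000,000 / 20,000,000,000 = 329 s

329 seconds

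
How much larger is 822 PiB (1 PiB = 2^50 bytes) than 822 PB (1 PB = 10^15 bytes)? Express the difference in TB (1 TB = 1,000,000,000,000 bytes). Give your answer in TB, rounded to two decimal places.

822 PiB = 822 × 1,125,899,906,842,624 = 925,489,723,424,636,928 bytes
822 PB = 822 × 1,000,000,000,000,000 = 822,000,000,000,000,000 bytes
difference = 103,489,723,424,636,928 bytes
103,489,723,424,636,928 / 1,000,000,000,000 = 103,489.72 TB

103,489.72 TB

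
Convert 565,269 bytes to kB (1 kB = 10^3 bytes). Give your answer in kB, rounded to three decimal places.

565,269 bytes given.
1 kB = 10^3 bytes = 1,000 bytes
565,269 / 1,000 = 565.269 kB

565.269 kB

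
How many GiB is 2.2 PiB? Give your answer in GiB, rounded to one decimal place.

2.2 PiB = 2.2 × 2^50 bytes = 2,476,979,795,053,772.8 bytes
1 GiB = 2^30 bytes = 1,073,741,824 bytes
2,476,979,795,053,772.8 / 1,073,741,824 = 2,306,867.2 GiB

2,306,867.2 GiB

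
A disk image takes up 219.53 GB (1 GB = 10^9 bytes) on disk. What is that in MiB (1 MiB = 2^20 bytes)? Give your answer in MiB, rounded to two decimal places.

209,360.12 MiB

219.53 GB × 1,000,000,000 bytes/GB = 219,530,000,000 bytes
1 MiB = 1,048,576 bytes
219,530,000,000 / 1,048,576 = 209,360.12 MiB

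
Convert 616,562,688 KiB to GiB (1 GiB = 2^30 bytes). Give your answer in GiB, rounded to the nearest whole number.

616,562,688 KiB = 616,562,688 × 2^10 bytes = 631,360,192,512 bytes
1 GiB = 1,073,741,824 bytes
631,360,192,512 / 1,073,741,824 = 588 GiB

588 GiB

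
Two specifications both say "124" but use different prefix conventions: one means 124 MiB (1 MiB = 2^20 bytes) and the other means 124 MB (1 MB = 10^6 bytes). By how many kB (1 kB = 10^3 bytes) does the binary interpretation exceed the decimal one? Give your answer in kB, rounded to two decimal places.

6,023.42 kB

124 MiB = 124 × 1,048,576 = 130,023,424 bytes
124 MB = 124 × 1,000,000 = 124,000,000 bytes
difference = 6,023,424 bytes
6,023,424 / 1,000 = 6,023.42 kB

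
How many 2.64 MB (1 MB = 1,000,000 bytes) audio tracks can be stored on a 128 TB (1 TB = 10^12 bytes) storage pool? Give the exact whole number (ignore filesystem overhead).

48,484,848

Capacity: 128 TB = 128,000,000,000,000 bytes
Per item: 2.64 MB = 2,640,000 bytes
⌊128,000,000,000,000 / 2,640,000⌋ = 48,484,848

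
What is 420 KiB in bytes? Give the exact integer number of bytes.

430,080 bytes

420 × 1,024 = 430,080 bytes  (1 KiB = 2^10 bytes)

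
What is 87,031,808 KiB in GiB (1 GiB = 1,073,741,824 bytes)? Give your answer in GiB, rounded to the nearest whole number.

87,031,808 KiB = 87,031,808 × 2^10 bytes = 89,120,571,392 bytes
1 GiB = 2^30 bytes = 1,073,741,824 bytes
89,120,571,392 / 1,073,741,824 = 83 GiB

83 GiB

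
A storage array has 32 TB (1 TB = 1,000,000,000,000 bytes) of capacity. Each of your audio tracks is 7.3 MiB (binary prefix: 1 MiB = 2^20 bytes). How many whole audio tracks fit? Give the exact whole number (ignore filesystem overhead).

Capacity: 32 TB = 32,000,000,000,000 bytes
Per item: 7.3 MiB = 7,654,604.8 bytes
⌊32,000,000,000,000 / 7,654,604.8⌋ = 4,180,490

4,180,490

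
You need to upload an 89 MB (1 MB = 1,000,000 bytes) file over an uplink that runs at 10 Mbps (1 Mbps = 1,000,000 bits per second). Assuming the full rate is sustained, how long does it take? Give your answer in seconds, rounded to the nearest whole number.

71 seconds

89 MB = 89,000,000 bytes = 712,000,000 bits
10 Mbps = 10,000,000 bits/s
time = 712,000,000 / 10,000,000 = 71 s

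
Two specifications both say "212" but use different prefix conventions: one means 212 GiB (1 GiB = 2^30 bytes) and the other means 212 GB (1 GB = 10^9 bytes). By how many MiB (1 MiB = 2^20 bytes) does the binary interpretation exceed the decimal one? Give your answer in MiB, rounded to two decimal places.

212 GiB = 212 × 1,073,741,824 = 227,633,266,688 bytes
212 GB = 212 × 1,000,000,000 = 212,000,000,000 bytes
difference = 15,633,266,688 bytes
15,633,266,688 / 1,048,576 = 14,909.04 MiB

14,909.04 MiB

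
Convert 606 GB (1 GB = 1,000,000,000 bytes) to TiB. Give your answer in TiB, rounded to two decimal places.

606 GB × 1,000,000,000 bytes/GB = 606,000,000,000 bytes
1 TiB = 2^40 bytes = 1,099,511,627,776 bytes
606,000,000,000 / 1,099,511,627,776 = 0.55 TiB

0.55 TiB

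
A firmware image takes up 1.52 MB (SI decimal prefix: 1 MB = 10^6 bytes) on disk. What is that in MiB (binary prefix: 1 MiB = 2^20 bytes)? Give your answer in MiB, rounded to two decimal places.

1.45 MiB

1.52 MB = 1.52 × 10^6 bytes = 1,520,000 bytes
1 MiB = 1,048,576 bytes
1,520,000 / 1,048,576 = 1.45 MiB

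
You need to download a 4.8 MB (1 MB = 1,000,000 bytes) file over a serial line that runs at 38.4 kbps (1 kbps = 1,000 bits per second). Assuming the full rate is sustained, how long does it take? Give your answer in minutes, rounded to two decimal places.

4.8 MB = 4,800,000 bytes = 38,400,000 bits
38.4 kbps = 38,400 bits/s
time = 38,400,000 / 38,400 = 1,000.000 s
1,000.000 s / 60 = 16.67 minutes

16.67 minutes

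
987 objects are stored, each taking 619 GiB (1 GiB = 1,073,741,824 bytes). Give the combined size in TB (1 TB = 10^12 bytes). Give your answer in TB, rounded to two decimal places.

656.01 TB

Total = 987 × 619 GiB = 610,953 GiB
= 610,953 × 1,073,741,824 bytes = 656,005,788,598,272 bytes
1 TB = 1,000,000,000,000 bytes
656,005,788,598,272 / 1,000,000,000,000 = 656.01 TB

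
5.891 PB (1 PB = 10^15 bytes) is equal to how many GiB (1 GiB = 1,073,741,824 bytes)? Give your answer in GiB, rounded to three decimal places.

5.891 PB = 5.891 × 10^15 bytes = 5,891,000,000,000,000 bytes
1 GiB = 2^30 bytes = 1,073,741,824 bytes
5,891,000,000,000,000 / 1,073,741,824 = 5,486,421.287 GiB

5,486,421.287 GiB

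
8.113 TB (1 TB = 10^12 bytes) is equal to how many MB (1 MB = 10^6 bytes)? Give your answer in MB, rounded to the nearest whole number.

8,113,000 MB

8.113 TB = 8.113 × 10^12 bytes = 8,113,000,000,000 bytes
1 MB = 1,000,000 bytes
8,113,000,000,000 / 1,000,000 = 8,113,000 MB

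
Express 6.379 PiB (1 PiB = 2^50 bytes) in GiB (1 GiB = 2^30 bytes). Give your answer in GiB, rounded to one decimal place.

6,688,866.3 GiB

6.379 PiB = 6.379 × 2^50 bytes = 7,182,115,505,749,098.496 bytes
1 GiB = 1,073,741,824 bytes
7,182,115,505,749,098.496 / 1,073,741,824 = 6,688,866.3 GiB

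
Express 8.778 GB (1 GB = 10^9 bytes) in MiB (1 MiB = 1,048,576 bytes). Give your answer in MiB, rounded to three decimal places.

8.778 GB × 1,000,000,000 bytes/GB = 8,778,000,000 bytes
1 MiB = 2^20 bytes = 1,048,576 bytes
8,778,000,000 / 1,048,576 = 8,371.353 MiB

8,371.353 MiB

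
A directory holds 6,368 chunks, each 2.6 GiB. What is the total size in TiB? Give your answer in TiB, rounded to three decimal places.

Total = 6,368 × 2.6 GiB = 16556.8 GiB
= 16556.8 × 1,073,741,824 bytes = 17,777,728,631,603.2 bytes
1 TiB = 1,099,511,627,776 bytes
17,777,728,631,603.2 / 1,099,511,627,776 = 16.169 TiB

16.169 TiB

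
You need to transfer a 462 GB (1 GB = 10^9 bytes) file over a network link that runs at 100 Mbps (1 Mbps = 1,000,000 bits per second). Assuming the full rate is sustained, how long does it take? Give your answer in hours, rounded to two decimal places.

10.27 hours

462 GB = 462,000,000,000 bytes = 3,696,000,000,000 bits
100 Mbps = 100,000,000 bits/s
time = 3,696,000,000,000 / 100,000,000 = 36,960.0000 s
36,960.0000 s / 3600 = 10.27 hours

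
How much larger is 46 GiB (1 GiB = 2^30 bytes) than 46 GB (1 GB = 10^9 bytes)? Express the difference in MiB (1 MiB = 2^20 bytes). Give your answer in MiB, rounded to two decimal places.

3,234.98 MiB

46 GiB = 46 × 1,073,741,824 = 49,392,123,904 bytes
46 GB = 46 × 1,000,000,000 = 46,000,000,000 bytes
difference = 3,392,123,904 bytes
3,392,123,904 / 1,048,576 = 3,234.98 MiB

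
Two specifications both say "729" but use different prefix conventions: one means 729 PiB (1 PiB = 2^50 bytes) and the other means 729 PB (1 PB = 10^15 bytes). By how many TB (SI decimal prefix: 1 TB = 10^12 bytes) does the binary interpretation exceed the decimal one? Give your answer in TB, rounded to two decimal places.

729 PiB = 729 × 1,125,899,906,842,624 = 820,781,032,088,272,896 bytes
729 PB = 729 × 1,000,000,000,000,000 = 729,000,000,000,000,000 bytes
difference = 91,781,032,088,272,896 bytes
91,781,032,088,272,896 / 1,000,000,000,000 = 91,781.03 TB

91,781.03 TB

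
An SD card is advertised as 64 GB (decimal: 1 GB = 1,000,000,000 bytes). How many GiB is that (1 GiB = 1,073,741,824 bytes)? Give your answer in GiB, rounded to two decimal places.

59.60 GiB

64 GB = 64 × 10^9 bytes = 64,000,000,000 bytes
1 GiB = 1,073,741,824 bytes
64,000,000,000 / 1,073,741,824 = 59.60 GiB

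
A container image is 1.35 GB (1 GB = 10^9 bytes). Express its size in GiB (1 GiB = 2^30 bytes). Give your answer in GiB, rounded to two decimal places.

1.26 GiB

1.35 GB = 1.35 × 10^9 bytes = 1,350,000,000 bytes
1 GiB = 2^30 bytes = 1,073,741,824 bytes
1,350,000,000 / 1,073,741,824 = 1.26 GiB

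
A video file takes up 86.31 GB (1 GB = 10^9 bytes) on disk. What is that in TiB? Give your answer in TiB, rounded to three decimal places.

86.31 GB × 1,000,000,000 bytes/GB = 86,310,000,000 bytes
1 TiB = 2^40 bytes = 1,099,511,627,776 bytes
86,310,000,000 / 1,099,511,627,776 = 0.078 TiB

0.078 TiB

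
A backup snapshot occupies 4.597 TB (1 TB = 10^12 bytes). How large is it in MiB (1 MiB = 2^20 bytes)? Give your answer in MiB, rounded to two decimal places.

4.597 TB × 1,000,000,000,000 bytes/TB = 4,597,000,000,000 bytes
1 MiB = 1,048,576 bytes
4,597,000,000,000 / 1,048,576 = 4,384,040.83 MiB

4,384,040.83 MiB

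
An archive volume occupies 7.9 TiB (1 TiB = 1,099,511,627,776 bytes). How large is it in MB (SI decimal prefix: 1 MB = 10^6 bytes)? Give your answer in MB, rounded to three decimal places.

8,686,141.859 MB

7.9 TiB = 7.9 × 2^40 bytes = 8,686,141,859,430.4 bytes
1 MB = 10^6 bytes = 1,000,000 bytes
8,686,141,859,430.4 / 1,000,000 = 8,686,141.859 MB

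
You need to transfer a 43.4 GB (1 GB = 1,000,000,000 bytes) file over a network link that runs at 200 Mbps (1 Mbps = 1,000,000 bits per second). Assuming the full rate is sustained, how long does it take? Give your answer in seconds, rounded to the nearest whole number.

43.4 GB = 43,400,000,000 bytes = 347,200,000,000 bits
200 Mbps = 200,000,000 bits/s
time = 347,200,000,000 / 200,000,000 = 1,736 s

1,736 seconds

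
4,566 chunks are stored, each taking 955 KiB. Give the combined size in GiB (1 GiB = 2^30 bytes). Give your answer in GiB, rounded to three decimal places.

4.159 GiB

Total = 4,566 × 955 KiB = 4,360,530 KiB
= 4,360,530 × 1,024 bytes = 4,465,182,720 bytes
1 GiB = 1,073,741,824 bytes
4,465,182,720 / 1,073,741,824 = 4.159 GiB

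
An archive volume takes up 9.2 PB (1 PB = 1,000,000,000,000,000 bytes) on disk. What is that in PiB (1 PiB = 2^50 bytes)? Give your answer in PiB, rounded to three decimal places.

8.171 PiB

9.2 PB = 9.2 × 10^15 bytes = 9,200,000,000,000,000 bytes
1 PiB = 2^50 bytes = 1,125,899,906,842,624 bytes
9,200,000,000,000,000 / 1,125,899,906,842,624 = 8.171 PiB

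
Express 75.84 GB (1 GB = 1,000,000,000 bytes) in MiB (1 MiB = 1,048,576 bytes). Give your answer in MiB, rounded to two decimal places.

75.84 GB = 75.84 × 10^9 bytes = 75,840,000,000 bytes
1 MiB = 1,048,576 bytes
75,840,000,000 / 1,048,576 = 72,326.66 MiB

72,326.66 MiB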